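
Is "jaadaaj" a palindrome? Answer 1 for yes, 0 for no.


Input: jaadaaj
Reversed: jaadaaj
  Compare pos 0 ('j') with pos 6 ('j'): match
  Compare pos 1 ('a') with pos 5 ('a'): match
  Compare pos 2 ('a') with pos 4 ('a'): match
Result: palindrome

1


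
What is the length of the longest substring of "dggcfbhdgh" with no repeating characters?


Input: "dggcfbhdgh"
Sliding window (track last position of each char):
  Position 0 ('d'): window [0,0] length 1 -- new best
  Position 1 ('g'): window [0,1] length 2 -- new best
  Position 2 ('g'): repeat (last at 1), move window start to 2
  Position 2 ('g'): window [2,2] length 1
  Position 3 ('c'): window [2,3] length 2
  Position 4 ('f'): window [2,4] length 3 -- new best
  Position 5 ('b'): window [2,5] length 4 -- new best
  Position 6 ('h'): window [2,6] length 5 -- new best
  Position 7 ('d'): window [2,7] length 6 -- new best
  Position 8 ('g'): repeat (last at 2), move window start to 3
  Position 8 ('g'): window [3,8] length 6
  Position 9 ('h'): repeat (last at 6), move window start to 7
  Position 9 ('h'): window [7,9] length 3
Longest substring with no repeats: "gcfbhd" with length 6

6


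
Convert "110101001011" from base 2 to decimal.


Input: "110101001011" in base 2
Positional expansion:
  Digit '1' (value 1) x 2^11 = 2048
  Digit '1' (value 1) x 2^10 = 1024
  Digit '0' (value 0) x 2^9 = 0
  Digit '1' (value 1) x 2^8 = 256
  Digit '0' (value 0) x 2^7 = 0
  Digit '1' (value 1) x 2^6 = 64
  Digit '0' (value 0) x 2^5 = 0
  Digit '0' (value 0) x 2^4 = 0
  Digit '1' (value 1) x 2^3 = 8
  Digit '0' (value 0) x 2^2 = 0
  Digit '1' (value 1) x 2^1 = 2
  Digit '1' (value 1) x 2^0 = 1
Sum = 3403

3403


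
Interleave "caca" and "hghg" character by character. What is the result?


Interleaving "caca" and "hghg":
  Position 0: 'c' from first, 'h' from second => "ch"
  Position 1: 'a' from first, 'g' from second => "ag"
  Position 2: 'c' from first, 'h' from second => "ch"
  Position 3: 'a' from first, 'g' from second => "ag"
Result: chagchag

chagchag


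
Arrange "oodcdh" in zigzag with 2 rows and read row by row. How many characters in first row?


Zigzag "oodcdh" into 2 rows:
Placing characters:
  'o' => row 0
  'o' => row 1
  'd' => row 0
  'c' => row 1
  'd' => row 0
  'h' => row 1
Rows:
  Row 0: "odd"
  Row 1: "och"
First row length: 3

3


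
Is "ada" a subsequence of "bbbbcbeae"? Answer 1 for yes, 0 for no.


Check if "ada" is a subsequence of "bbbbcbeae"
Greedy scan:
  Position 0 ('b'): no match needed
  Position 1 ('b'): no match needed
  Position 2 ('b'): no match needed
  Position 3 ('b'): no match needed
  Position 4 ('c'): no match needed
  Position 5 ('b'): no match needed
  Position 6 ('e'): no match needed
  Position 7 ('a'): matches sub[0] = 'a'
  Position 8 ('e'): no match needed
Only matched 1/3 characters => not a subsequence

0


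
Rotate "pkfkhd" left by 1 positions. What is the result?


Input: "pkfkhd", rotate left by 1
First 1 characters: "p"
Remaining characters: "kfkhd"
Concatenate remaining + first: "kfkhd" + "p" = "kfkhdp"

kfkhdp


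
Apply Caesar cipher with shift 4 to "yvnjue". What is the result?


Caesar cipher: shift "yvnjue" by 4
  'y' (pos 24) + 4 = pos 2 = 'c'
  'v' (pos 21) + 4 = pos 25 = 'z'
  'n' (pos 13) + 4 = pos 17 = 'r'
  'j' (pos 9) + 4 = pos 13 = 'n'
  'u' (pos 20) + 4 = pos 24 = 'y'
  'e' (pos 4) + 4 = pos 8 = 'i'
Result: czrnyi

czrnyi


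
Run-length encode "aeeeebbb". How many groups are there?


Input: aeeeebbb
Scanning for consecutive runs:
  Group 1: 'a' x 1 (positions 0-0)
  Group 2: 'e' x 4 (positions 1-4)
  Group 3: 'b' x 3 (positions 5-7)
Total groups: 3

3


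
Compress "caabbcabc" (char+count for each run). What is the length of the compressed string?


Input: caabbcabc
Runs:
  'c' x 1 => "c1"
  'a' x 2 => "a2"
  'b' x 2 => "b2"
  'c' x 1 => "c1"
  'a' x 1 => "a1"
  'b' x 1 => "b1"
  'c' x 1 => "c1"
Compressed: "c1a2b2c1a1b1c1"
Compressed length: 14

14


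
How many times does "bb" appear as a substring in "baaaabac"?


Searching for "bb" in "baaaabac"
Scanning each position:
  Position 0: "ba" => no
  Position 1: "aa" => no
  Position 2: "aa" => no
  Position 3: "aa" => no
  Position 4: "ab" => no
  Position 5: "ba" => no
  Position 6: "ac" => no
Total occurrences: 0

0


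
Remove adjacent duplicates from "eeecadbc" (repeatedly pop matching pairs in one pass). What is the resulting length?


Input: eeecadbc
Stack-based adjacent duplicate removal:
  Read 'e': push. Stack: e
  Read 'e': matches stack top 'e' => pop. Stack: (empty)
  Read 'e': push. Stack: e
  Read 'c': push. Stack: ec
  Read 'a': push. Stack: eca
  Read 'd': push. Stack: ecad
  Read 'b': push. Stack: ecadb
  Read 'c': push. Stack: ecadbc
Final stack: "ecadbc" (length 6)

6


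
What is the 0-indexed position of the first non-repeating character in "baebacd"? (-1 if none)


Input: baebacd
Character frequencies:
  'a': 2
  'b': 2
  'c': 1
  'd': 1
  'e': 1
Scanning left to right for freq == 1:
  Position 0 ('b'): freq=2, skip
  Position 1 ('a'): freq=2, skip
  Position 2 ('e'): unique! => answer = 2

2


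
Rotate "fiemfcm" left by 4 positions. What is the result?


Input: "fiemfcm", rotate left by 4
First 4 characters: "fiem"
Remaining characters: "fcm"
Concatenate remaining + first: "fcm" + "fiem" = "fcmfiem"

fcmfiem


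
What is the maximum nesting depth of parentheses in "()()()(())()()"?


Input: "()()()(())()()"
Tracking depth:
  Position 0 '(': depth becomes 1
  Position 1 ')': depth becomes 0
  Position 2 '(': depth becomes 1
  Position 3 ')': depth becomes 0
  Position 4 '(': depth becomes 1
  Position 5 ')': depth becomes 0
  Position 6 '(': depth becomes 1
  Position 7 '(': depth becomes 2
  Position 8 ')': depth becomes 1
  Position 9 ')': depth becomes 0
  Position 10 '(': depth becomes 1
  Position 11 ')': depth becomes 0
  Position 12 '(': depth becomes 1
  Position 13 ')': depth becomes 0
Maximum depth reached: 2

2


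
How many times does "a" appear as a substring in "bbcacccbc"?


Searching for "a" in "bbcacccbc"
Scanning each position:
  Position 0: "b" => no
  Position 1: "b" => no
  Position 2: "c" => no
  Position 3: "a" => MATCH
  Position 4: "c" => no
  Position 5: "c" => no
  Position 6: "c" => no
  Position 7: "b" => no
  Position 8: "c" => no
Total occurrences: 1

1


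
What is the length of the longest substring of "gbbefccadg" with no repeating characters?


Input: "gbbefccadg"
Sliding window (track last position of each char):
  Position 0 ('g'): window [0,0] length 1 -- new best
  Position 1 ('b'): window [0,1] length 2 -- new best
  Position 2 ('b'): repeat (last at 1), move window start to 2
  Position 2 ('b'): window [2,2] length 1
  Position 3 ('e'): window [2,3] length 2
  Position 4 ('f'): window [2,4] length 3 -- new best
  Position 5 ('c'): window [2,5] length 4 -- new best
  Position 6 ('c'): repeat (last at 5), move window start to 6
  Position 6 ('c'): window [6,6] length 1
  Position 7 ('a'): window [6,7] length 2
  Position 8 ('d'): window [6,8] length 3
  Position 9 ('g'): window [6,9] length 4
Longest substring with no repeats: "befc" with length 4

4


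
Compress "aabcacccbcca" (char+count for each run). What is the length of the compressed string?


Input: aabcacccbcca
Runs:
  'a' x 2 => "a2"
  'b' x 1 => "b1"
  'c' x 1 => "c1"
  'a' x 1 => "a1"
  'c' x 3 => "c3"
  'b' x 1 => "b1"
  'c' x 2 => "c2"
  'a' x 1 => "a1"
Compressed: "a2b1c1a1c3b1c2a1"
Compressed length: 16

16


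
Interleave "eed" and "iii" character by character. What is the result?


Interleaving "eed" and "iii":
  Position 0: 'e' from first, 'i' from second => "ei"
  Position 1: 'e' from first, 'i' from second => "ei"
  Position 2: 'd' from first, 'i' from second => "di"
Result: eieidi

eieidi


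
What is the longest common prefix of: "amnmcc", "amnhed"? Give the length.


Words: amnmcc, amnhed
  Position 0: all 'a' => match
  Position 1: all 'm' => match
  Position 2: all 'n' => match
  Position 3: ('m', 'h') => mismatch, stop
LCP = "amn" (length 3)

3


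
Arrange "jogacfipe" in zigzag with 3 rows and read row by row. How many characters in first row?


Zigzag "jogacfipe" into 3 rows:
Placing characters:
  'j' => row 0
  'o' => row 1
  'g' => row 2
  'a' => row 1
  'c' => row 0
  'f' => row 1
  'i' => row 2
  'p' => row 1
  'e' => row 0
Rows:
  Row 0: "jce"
  Row 1: "oafp"
  Row 2: "gi"
First row length: 3

3


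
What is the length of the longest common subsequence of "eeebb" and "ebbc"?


LCS of "eeebb" and "ebbc"
DP table:
           e    b    b    c
      0    0    0    0    0
  e   0    1    1    1    1
  e   0    1    1    1    1
  e   0    1    1    1    1
  b   0    1    2    2    2
  b   0    1    2    3    3
LCS length = dp[5][4] = 3

3


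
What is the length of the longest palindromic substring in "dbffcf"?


Input: "dbffcf"
Checking substrings for palindromes:
  [3:6] "fcf" (len 3) => palindrome
  [2:4] "ff" (len 2) => palindrome
Longest palindromic substring: "fcf" with length 3

3


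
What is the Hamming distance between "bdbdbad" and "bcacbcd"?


Comparing "bdbdbad" and "bcacbcd" position by position:
  Position 0: 'b' vs 'b' => same
  Position 1: 'd' vs 'c' => differ
  Position 2: 'b' vs 'a' => differ
  Position 3: 'd' vs 'c' => differ
  Position 4: 'b' vs 'b' => same
  Position 5: 'a' vs 'c' => differ
  Position 6: 'd' vs 'd' => same
Total differences (Hamming distance): 4

4


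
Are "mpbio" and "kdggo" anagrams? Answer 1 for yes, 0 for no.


Strings: "mpbio", "kdggo"
Sorted first:  bimop
Sorted second: dggko
Differ at position 0: 'b' vs 'd' => not anagrams

0


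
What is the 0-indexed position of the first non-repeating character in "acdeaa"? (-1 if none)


Input: acdeaa
Character frequencies:
  'a': 3
  'c': 1
  'd': 1
  'e': 1
Scanning left to right for freq == 1:
  Position 0 ('a'): freq=3, skip
  Position 1 ('c'): unique! => answer = 1

1


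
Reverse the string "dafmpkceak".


Input: dafmpkceak
Reading characters right to left:
  Position 9: 'k'
  Position 8: 'a'
  Position 7: 'e'
  Position 6: 'c'
  Position 5: 'k'
  Position 4: 'p'
  Position 3: 'm'
  Position 2: 'f'
  Position 1: 'a'
  Position 0: 'd'
Reversed: kaeckpmfad

kaeckpmfad


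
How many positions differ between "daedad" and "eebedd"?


Comparing "daedad" and "eebedd" position by position:
  Position 0: 'd' vs 'e' => DIFFER
  Position 1: 'a' vs 'e' => DIFFER
  Position 2: 'e' vs 'b' => DIFFER
  Position 3: 'd' vs 'e' => DIFFER
  Position 4: 'a' vs 'd' => DIFFER
  Position 5: 'd' vs 'd' => same
Positions that differ: 5

5


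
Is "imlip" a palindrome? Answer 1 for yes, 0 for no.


Input: imlip
Reversed: pilmi
  Compare pos 0 ('i') with pos 4 ('p'): MISMATCH
  Compare pos 1 ('m') with pos 3 ('i'): MISMATCH
Result: not a palindrome

0


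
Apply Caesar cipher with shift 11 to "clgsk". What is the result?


Caesar cipher: shift "clgsk" by 11
  'c' (pos 2) + 11 = pos 13 = 'n'
  'l' (pos 11) + 11 = pos 22 = 'w'
  'g' (pos 6) + 11 = pos 17 = 'r'
  's' (pos 18) + 11 = pos 3 = 'd'
  'k' (pos 10) + 11 = pos 21 = 'v'
Result: nwrdv

nwrdv


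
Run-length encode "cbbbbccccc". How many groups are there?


Input: cbbbbccccc
Scanning for consecutive runs:
  Group 1: 'c' x 1 (positions 0-0)
  Group 2: 'b' x 4 (positions 1-4)
  Group 3: 'c' x 5 (positions 5-9)
Total groups: 3

3


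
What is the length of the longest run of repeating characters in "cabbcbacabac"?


Input: "cabbcbacabac"
Scanning for longest run:
  Position 1 ('a'): new char, reset run to 1
  Position 2 ('b'): new char, reset run to 1
  Position 3 ('b'): continues run of 'b', length=2
  Position 4 ('c'): new char, reset run to 1
  Position 5 ('b'): new char, reset run to 1
  Position 6 ('a'): new char, reset run to 1
  Position 7 ('c'): new char, reset run to 1
  Position 8 ('a'): new char, reset run to 1
  Position 9 ('b'): new char, reset run to 1
  Position 10 ('a'): new char, reset run to 1
  Position 11 ('c'): new char, reset run to 1
Longest run: 'b' with length 2

2


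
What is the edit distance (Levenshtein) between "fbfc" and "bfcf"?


Computing edit distance: "fbfc" -> "bfcf"
DP table:
           b    f    c    f
      0    1    2    3    4
  f   1    1    1    2    3
  b   2    1    2    2    3
  f   3    2    1    2    2
  c   4    3    2    1    2
Edit distance = dp[4][4] = 2

2


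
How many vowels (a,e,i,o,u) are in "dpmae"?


Input: dpmae
Checking each character:
  'd' at position 0: consonant
  'p' at position 1: consonant
  'm' at position 2: consonant
  'a' at position 3: vowel (running total: 1)
  'e' at position 4: vowel (running total: 2)
Total vowels: 2

2


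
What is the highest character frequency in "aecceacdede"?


Input: aecceacdede
Character counts:
  'a': 2
  'c': 3
  'd': 2
  'e': 4
Maximum frequency: 4

4


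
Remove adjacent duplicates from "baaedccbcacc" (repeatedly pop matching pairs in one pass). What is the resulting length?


Input: baaedccbcacc
Stack-based adjacent duplicate removal:
  Read 'b': push. Stack: b
  Read 'a': push. Stack: ba
  Read 'a': matches stack top 'a' => pop. Stack: b
  Read 'e': push. Stack: be
  Read 'd': push. Stack: bed
  Read 'c': push. Stack: bedc
  Read 'c': matches stack top 'c' => pop. Stack: bed
  Read 'b': push. Stack: bedb
  Read 'c': push. Stack: bedbc
  Read 'a': push. Stack: bedbca
  Read 'c': push. Stack: bedbcac
  Read 'c': matches stack top 'c' => pop. Stack: bedbca
Final stack: "bedbca" (length 6)

6


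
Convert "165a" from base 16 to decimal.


Input: "165a" in base 16
Positional expansion:
  Digit '1' (value 1) x 16^3 = 4096
  Digit '6' (value 6) x 16^2 = 1536
  Digit '5' (value 5) x 16^1 = 80
  Digit 'a' (value 10) x 16^0 = 10
Sum = 5722

5722


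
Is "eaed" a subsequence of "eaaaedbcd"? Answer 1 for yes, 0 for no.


Check if "eaed" is a subsequence of "eaaaedbcd"
Greedy scan:
  Position 0 ('e'): matches sub[0] = 'e'
  Position 1 ('a'): matches sub[1] = 'a'
  Position 2 ('a'): no match needed
  Position 3 ('a'): no match needed
  Position 4 ('e'): matches sub[2] = 'e'
  Position 5 ('d'): matches sub[3] = 'd'
  Position 6 ('b'): no match needed
  Position 7 ('c'): no match needed
  Position 8 ('d'): no match needed
All 4 characters matched => is a subsequence

1


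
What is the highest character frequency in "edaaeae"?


Input: edaaeae
Character counts:
  'a': 3
  'd': 1
  'e': 3
Maximum frequency: 3

3


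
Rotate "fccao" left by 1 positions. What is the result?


Input: "fccao", rotate left by 1
First 1 characters: "f"
Remaining characters: "ccao"
Concatenate remaining + first: "ccao" + "f" = "ccaof"

ccaof


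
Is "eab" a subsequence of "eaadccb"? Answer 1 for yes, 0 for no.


Check if "eab" is a subsequence of "eaadccb"
Greedy scan:
  Position 0 ('e'): matches sub[0] = 'e'
  Position 1 ('a'): matches sub[1] = 'a'
  Position 2 ('a'): no match needed
  Position 3 ('d'): no match needed
  Position 4 ('c'): no match needed
  Position 5 ('c'): no match needed
  Position 6 ('b'): matches sub[2] = 'b'
All 3 characters matched => is a subsequence

1


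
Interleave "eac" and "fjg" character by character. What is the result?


Interleaving "eac" and "fjg":
  Position 0: 'e' from first, 'f' from second => "ef"
  Position 1: 'a' from first, 'j' from second => "aj"
  Position 2: 'c' from first, 'g' from second => "cg"
Result: efajcg

efajcg


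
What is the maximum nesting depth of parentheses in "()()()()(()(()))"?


Input: "()()()()(()(()))"
Tracking depth:
  Position 0 '(': depth becomes 1
  Position 1 ')': depth becomes 0
  Position 2 '(': depth becomes 1
  Position 3 ')': depth becomes 0
  Position 4 '(': depth becomes 1
  Position 5 ')': depth becomes 0
  Position 6 '(': depth becomes 1
  Position 7 ')': depth becomes 0
  Position 8 '(': depth becomes 1
  Position 9 '(': depth becomes 2
  Position 10 ')': depth becomes 1
  Position 11 '(': depth becomes 2
  Position 12 '(': depth becomes 3
  Position 13 ')': depth becomes 2
  Position 14 ')': depth becomes 1
  Position 15 ')': depth becomes 0
Maximum depth reached: 3

3


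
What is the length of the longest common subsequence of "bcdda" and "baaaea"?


LCS of "bcdda" and "baaaea"
DP table:
           b    a    a    a    e    a
      0    0    0    0    0    0    0
  b   0    1    1    1    1    1    1
  c   0    1    1    1    1    1    1
  d   0    1    1    1    1    1    1
  d   0    1    1    1    1    1    1
  a   0    1    2    2    2    2    2
LCS length = dp[5][6] = 2

2


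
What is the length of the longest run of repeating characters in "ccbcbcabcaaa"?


Input: "ccbcbcabcaaa"
Scanning for longest run:
  Position 1 ('c'): continues run of 'c', length=2
  Position 2 ('b'): new char, reset run to 1
  Position 3 ('c'): new char, reset run to 1
  Position 4 ('b'): new char, reset run to 1
  Position 5 ('c'): new char, reset run to 1
  Position 6 ('a'): new char, reset run to 1
  Position 7 ('b'): new char, reset run to 1
  Position 8 ('c'): new char, reset run to 1
  Position 9 ('a'): new char, reset run to 1
  Position 10 ('a'): continues run of 'a', length=2
  Position 11 ('a'): continues run of 'a', length=3
Longest run: 'a' with length 3

3


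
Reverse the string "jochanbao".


Input: jochanbao
Reading characters right to left:
  Position 8: 'o'
  Position 7: 'a'
  Position 6: 'b'
  Position 5: 'n'
  Position 4: 'a'
  Position 3: 'h'
  Position 2: 'c'
  Position 1: 'o'
  Position 0: 'j'
Reversed: oabnahcoj

oabnahcoj


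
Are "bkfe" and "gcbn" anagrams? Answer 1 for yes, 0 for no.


Strings: "bkfe", "gcbn"
Sorted first:  befk
Sorted second: bcgn
Differ at position 1: 'e' vs 'c' => not anagrams

0


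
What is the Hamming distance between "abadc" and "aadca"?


Comparing "abadc" and "aadca" position by position:
  Position 0: 'a' vs 'a' => same
  Position 1: 'b' vs 'a' => differ
  Position 2: 'a' vs 'd' => differ
  Position 3: 'd' vs 'c' => differ
  Position 4: 'c' vs 'a' => differ
Total differences (Hamming distance): 4

4


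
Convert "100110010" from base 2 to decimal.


Input: "100110010" in base 2
Positional expansion:
  Digit '1' (value 1) x 2^8 = 256
  Digit '0' (value 0) x 2^7 = 0
  Digit '0' (value 0) x 2^6 = 0
  Digit '1' (value 1) x 2^5 = 32
  Digit '1' (value 1) x 2^4 = 16
  Digit '0' (value 0) x 2^3 = 0
  Digit '0' (value 0) x 2^2 = 0
  Digit '1' (value 1) x 2^1 = 2
  Digit '0' (value 0) x 2^0 = 0
Sum = 306

306


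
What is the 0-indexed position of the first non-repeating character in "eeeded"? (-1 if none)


Input: eeeded
Character frequencies:
  'd': 2
  'e': 4
Scanning left to right for freq == 1:
  Position 0 ('e'): freq=4, skip
  Position 1 ('e'): freq=4, skip
  Position 2 ('e'): freq=4, skip
  Position 3 ('d'): freq=2, skip
  Position 4 ('e'): freq=4, skip
  Position 5 ('d'): freq=2, skip
  No unique character found => answer = -1

-1


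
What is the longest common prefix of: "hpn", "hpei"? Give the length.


Words: hpn, hpei
  Position 0: all 'h' => match
  Position 1: all 'p' => match
  Position 2: ('n', 'e') => mismatch, stop
LCP = "hp" (length 2)

2


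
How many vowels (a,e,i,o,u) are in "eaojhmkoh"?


Input: eaojhmkoh
Checking each character:
  'e' at position 0: vowel (running total: 1)
  'a' at position 1: vowel (running total: 2)
  'o' at position 2: vowel (running total: 3)
  'j' at position 3: consonant
  'h' at position 4: consonant
  'm' at position 5: consonant
  'k' at position 6: consonant
  'o' at position 7: vowel (running total: 4)
  'h' at position 8: consonant
Total vowels: 4

4


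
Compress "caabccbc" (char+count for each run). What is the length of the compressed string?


Input: caabccbc
Runs:
  'c' x 1 => "c1"
  'a' x 2 => "a2"
  'b' x 1 => "b1"
  'c' x 2 => "c2"
  'b' x 1 => "b1"
  'c' x 1 => "c1"
Compressed: "c1a2b1c2b1c1"
Compressed length: 12

12


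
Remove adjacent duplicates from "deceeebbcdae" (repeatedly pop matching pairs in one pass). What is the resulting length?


Input: deceeebbcdae
Stack-based adjacent duplicate removal:
  Read 'd': push. Stack: d
  Read 'e': push. Stack: de
  Read 'c': push. Stack: dec
  Read 'e': push. Stack: dece
  Read 'e': matches stack top 'e' => pop. Stack: dec
  Read 'e': push. Stack: dece
  Read 'b': push. Stack: deceb
  Read 'b': matches stack top 'b' => pop. Stack: dece
  Read 'c': push. Stack: decec
  Read 'd': push. Stack: dececd
  Read 'a': push. Stack: dececda
  Read 'e': push. Stack: dececdae
Final stack: "dececdae" (length 8)

8


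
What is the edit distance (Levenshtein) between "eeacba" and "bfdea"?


Computing edit distance: "eeacba" -> "bfdea"
DP table:
           b    f    d    e    a
      0    1    2    3    4    5
  e   1    1    2    3    3    4
  e   2    2    2    3    3    4
  a   3    3    3    3    4    3
  c   4    4    4    4    4    4
  b   5    4    5    5    5    5
  a   6    5    5    6    6    5
Edit distance = dp[6][5] = 5

5


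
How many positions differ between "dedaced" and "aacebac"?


Comparing "dedaced" and "aacebac" position by position:
  Position 0: 'd' vs 'a' => DIFFER
  Position 1: 'e' vs 'a' => DIFFER
  Position 2: 'd' vs 'c' => DIFFER
  Position 3: 'a' vs 'e' => DIFFER
  Position 4: 'c' vs 'b' => DIFFER
  Position 5: 'e' vs 'a' => DIFFER
  Position 6: 'd' vs 'c' => DIFFER
Positions that differ: 7

7


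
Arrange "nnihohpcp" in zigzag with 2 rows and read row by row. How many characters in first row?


Zigzag "nnihohpcp" into 2 rows:
Placing characters:
  'n' => row 0
  'n' => row 1
  'i' => row 0
  'h' => row 1
  'o' => row 0
  'h' => row 1
  'p' => row 0
  'c' => row 1
  'p' => row 0
Rows:
  Row 0: "niopp"
  Row 1: "nhhc"
First row length: 5

5


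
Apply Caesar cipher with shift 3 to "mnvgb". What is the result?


Caesar cipher: shift "mnvgb" by 3
  'm' (pos 12) + 3 = pos 15 = 'p'
  'n' (pos 13) + 3 = pos 16 = 'q'
  'v' (pos 21) + 3 = pos 24 = 'y'
  'g' (pos 6) + 3 = pos 9 = 'j'
  'b' (pos 1) + 3 = pos 4 = 'e'
Result: pqyje

pqyje


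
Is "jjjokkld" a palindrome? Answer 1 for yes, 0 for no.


Input: jjjokkld
Reversed: dlkkojjj
  Compare pos 0 ('j') with pos 7 ('d'): MISMATCH
  Compare pos 1 ('j') with pos 6 ('l'): MISMATCH
  Compare pos 2 ('j') with pos 5 ('k'): MISMATCH
  Compare pos 3 ('o') with pos 4 ('k'): MISMATCH
Result: not a palindrome

0


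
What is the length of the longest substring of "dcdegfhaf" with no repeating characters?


Input: "dcdegfhaf"
Sliding window (track last position of each char):
  Position 0 ('d'): window [0,0] length 1 -- new best
  Position 1 ('c'): window [0,1] length 2 -- new best
  Position 2 ('d'): repeat (last at 0), move window start to 1
  Position 2 ('d'): window [1,2] length 2
  Position 3 ('e'): window [1,3] length 3 -- new best
  Position 4 ('g'): window [1,4] length 4 -- new best
  Position 5 ('f'): window [1,5] length 5 -- new best
  Position 6 ('h'): window [1,6] length 6 -- new best
  Position 7 ('a'): window [1,7] length 7 -- new best
  Position 8 ('f'): repeat (last at 5), move window start to 6
  Position 8 ('f'): window [6,8] length 3
Longest substring with no repeats: "cdegfha" with length 7

7


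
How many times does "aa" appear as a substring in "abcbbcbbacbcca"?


Searching for "aa" in "abcbbcbbacbcca"
Scanning each position:
  Position 0: "ab" => no
  Position 1: "bc" => no
  Position 2: "cb" => no
  Position 3: "bb" => no
  Position 4: "bc" => no
  Position 5: "cb" => no
  Position 6: "bb" => no
  Position 7: "ba" => no
  Position 8: "ac" => no
  Position 9: "cb" => no
  Position 10: "bc" => no
  Position 11: "cc" => no
  Position 12: "ca" => no
Total occurrences: 0

0


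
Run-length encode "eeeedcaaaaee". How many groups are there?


Input: eeeedcaaaaee
Scanning for consecutive runs:
  Group 1: 'e' x 4 (positions 0-3)
  Group 2: 'd' x 1 (positions 4-4)
  Group 3: 'c' x 1 (positions 5-5)
  Group 4: 'a' x 4 (positions 6-9)
  Group 5: 'e' x 2 (positions 10-11)
Total groups: 5

5


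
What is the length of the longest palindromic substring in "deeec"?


Input: "deeec"
Checking substrings for palindromes:
  [1:4] "eee" (len 3) => palindrome
  [1:3] "ee" (len 2) => palindrome
  [2:4] "ee" (len 2) => palindrome
Longest palindromic substring: "eee" with length 3

3


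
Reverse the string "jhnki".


Input: jhnki
Reading characters right to left:
  Position 4: 'i'
  Position 3: 'k'
  Position 2: 'n'
  Position 1: 'h'
  Position 0: 'j'
Reversed: iknhj

iknhj


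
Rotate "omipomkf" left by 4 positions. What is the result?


Input: "omipomkf", rotate left by 4
First 4 characters: "omip"
Remaining characters: "omkf"
Concatenate remaining + first: "omkf" + "omip" = "omkfomip"

omkfomip


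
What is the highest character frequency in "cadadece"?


Input: cadadece
Character counts:
  'a': 2
  'c': 2
  'd': 2
  'e': 2
Maximum frequency: 2

2


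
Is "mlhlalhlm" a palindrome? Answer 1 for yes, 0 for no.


Input: mlhlalhlm
Reversed: mlhlalhlm
  Compare pos 0 ('m') with pos 8 ('m'): match
  Compare pos 1 ('l') with pos 7 ('l'): match
  Compare pos 2 ('h') with pos 6 ('h'): match
  Compare pos 3 ('l') with pos 5 ('l'): match
Result: palindrome

1


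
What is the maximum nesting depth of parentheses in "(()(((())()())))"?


Input: "(()(((())()())))"
Tracking depth:
  Position 0 '(': depth becomes 1
  Position 1 '(': depth becomes 2
  Position 2 ')': depth becomes 1
  Position 3 '(': depth becomes 2
  Position 4 '(': depth becomes 3
  Position 5 '(': depth becomes 4
  Position 6 '(': depth becomes 5
  Position 7 ')': depth becomes 4
  Position 8 ')': depth becomes 3
  Position 9 '(': depth becomes 4
  Position 10 ')': depth becomes 3
  Position 11 '(': depth becomes 4
  Position 12 ')': depth becomes 3
  Position 13 ')': depth becomes 2
  Position 14 ')': depth becomes 1
  Position 15 ')': depth becomes 0
Maximum depth reached: 5

5


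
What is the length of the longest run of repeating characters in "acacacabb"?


Input: "acacacabb"
Scanning for longest run:
  Position 1 ('c'): new char, reset run to 1
  Position 2 ('a'): new char, reset run to 1
  Position 3 ('c'): new char, reset run to 1
  Position 4 ('a'): new char, reset run to 1
  Position 5 ('c'): new char, reset run to 1
  Position 6 ('a'): new char, reset run to 1
  Position 7 ('b'): new char, reset run to 1
  Position 8 ('b'): continues run of 'b', length=2
Longest run: 'b' with length 2

2


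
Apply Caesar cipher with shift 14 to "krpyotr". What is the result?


Caesar cipher: shift "krpyotr" by 14
  'k' (pos 10) + 14 = pos 24 = 'y'
  'r' (pos 17) + 14 = pos 5 = 'f'
  'p' (pos 15) + 14 = pos 3 = 'd'
  'y' (pos 24) + 14 = pos 12 = 'm'
  'o' (pos 14) + 14 = pos 2 = 'c'
  't' (pos 19) + 14 = pos 7 = 'h'
  'r' (pos 17) + 14 = pos 5 = 'f'
Result: yfdmchf

yfdmchf


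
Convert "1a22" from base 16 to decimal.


Input: "1a22" in base 16
Positional expansion:
  Digit '1' (value 1) x 16^3 = 4096
  Digit 'a' (value 10) x 16^2 = 2560
  Digit '2' (value 2) x 16^1 = 32
  Digit '2' (value 2) x 16^0 = 2
Sum = 6690

6690


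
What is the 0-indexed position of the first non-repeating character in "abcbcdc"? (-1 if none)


Input: abcbcdc
Character frequencies:
  'a': 1
  'b': 2
  'c': 3
  'd': 1
Scanning left to right for freq == 1:
  Position 0 ('a'): unique! => answer = 0

0


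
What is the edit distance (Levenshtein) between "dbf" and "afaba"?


Computing edit distance: "dbf" -> "afaba"
DP table:
           a    f    a    b    a
      0    1    2    3    4    5
  d   1    1    2    3    4    5
  b   2    2    2    3    3    4
  f   3    3    2    3    4    4
Edit distance = dp[3][5] = 4

4


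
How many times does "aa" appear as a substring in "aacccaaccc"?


Searching for "aa" in "aacccaaccc"
Scanning each position:
  Position 0: "aa" => MATCH
  Position 1: "ac" => no
  Position 2: "cc" => no
  Position 3: "cc" => no
  Position 4: "ca" => no
  Position 5: "aa" => MATCH
  Position 6: "ac" => no
  Position 7: "cc" => no
  Position 8: "cc" => no
Total occurrences: 2

2


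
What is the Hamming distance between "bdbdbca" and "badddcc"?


Comparing "bdbdbca" and "badddcc" position by position:
  Position 0: 'b' vs 'b' => same
  Position 1: 'd' vs 'a' => differ
  Position 2: 'b' vs 'd' => differ
  Position 3: 'd' vs 'd' => same
  Position 4: 'b' vs 'd' => differ
  Position 5: 'c' vs 'c' => same
  Position 6: 'a' vs 'c' => differ
Total differences (Hamming distance): 4

4


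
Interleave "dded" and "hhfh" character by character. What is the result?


Interleaving "dded" and "hhfh":
  Position 0: 'd' from first, 'h' from second => "dh"
  Position 1: 'd' from first, 'h' from second => "dh"
  Position 2: 'e' from first, 'f' from second => "ef"
  Position 3: 'd' from first, 'h' from second => "dh"
Result: dhdhefdh

dhdhefdh


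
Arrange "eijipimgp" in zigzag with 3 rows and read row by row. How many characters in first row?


Zigzag "eijipimgp" into 3 rows:
Placing characters:
  'e' => row 0
  'i' => row 1
  'j' => row 2
  'i' => row 1
  'p' => row 0
  'i' => row 1
  'm' => row 2
  'g' => row 1
  'p' => row 0
Rows:
  Row 0: "epp"
  Row 1: "iiig"
  Row 2: "jm"
First row length: 3

3


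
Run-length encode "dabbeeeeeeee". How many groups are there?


Input: dabbeeeeeeee
Scanning for consecutive runs:
  Group 1: 'd' x 1 (positions 0-0)
  Group 2: 'a' x 1 (positions 1-1)
  Group 3: 'b' x 2 (positions 2-3)
  Group 4: 'e' x 8 (positions 4-11)
Total groups: 4

4


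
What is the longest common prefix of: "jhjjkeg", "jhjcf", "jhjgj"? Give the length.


Words: jhjjkeg, jhjcf, jhjgj
  Position 0: all 'j' => match
  Position 1: all 'h' => match
  Position 2: all 'j' => match
  Position 3: ('j', 'c', 'g') => mismatch, stop
LCP = "jhj" (length 3)

3


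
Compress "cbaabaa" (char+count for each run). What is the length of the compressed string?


Input: cbaabaa
Runs:
  'c' x 1 => "c1"
  'b' x 1 => "b1"
  'a' x 2 => "a2"
  'b' x 1 => "b1"
  'a' x 2 => "a2"
Compressed: "c1b1a2b1a2"
Compressed length: 10

10


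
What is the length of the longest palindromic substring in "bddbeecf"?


Input: "bddbeecf"
Checking substrings for palindromes:
  [0:4] "bddb" (len 4) => palindrome
  [1:3] "dd" (len 2) => palindrome
  [4:6] "ee" (len 2) => palindrome
Longest palindromic substring: "bddb" with length 4

4


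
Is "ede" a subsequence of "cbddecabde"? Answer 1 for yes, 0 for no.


Check if "ede" is a subsequence of "cbddecabde"
Greedy scan:
  Position 0 ('c'): no match needed
  Position 1 ('b'): no match needed
  Position 2 ('d'): no match needed
  Position 3 ('d'): no match needed
  Position 4 ('e'): matches sub[0] = 'e'
  Position 5 ('c'): no match needed
  Position 6 ('a'): no match needed
  Position 7 ('b'): no match needed
  Position 8 ('d'): matches sub[1] = 'd'
  Position 9 ('e'): matches sub[2] = 'e'
All 3 characters matched => is a subsequence

1


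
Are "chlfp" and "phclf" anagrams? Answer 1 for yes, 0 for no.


Strings: "chlfp", "phclf"
Sorted first:  cfhlp
Sorted second: cfhlp
Sorted forms match => anagrams

1


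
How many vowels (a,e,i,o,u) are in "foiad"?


Input: foiad
Checking each character:
  'f' at position 0: consonant
  'o' at position 1: vowel (running total: 1)
  'i' at position 2: vowel (running total: 2)
  'a' at position 3: vowel (running total: 3)
  'd' at position 4: consonant
Total vowels: 3

3


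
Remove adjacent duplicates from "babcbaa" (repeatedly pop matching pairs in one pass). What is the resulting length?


Input: babcbaa
Stack-based adjacent duplicate removal:
  Read 'b': push. Stack: b
  Read 'a': push. Stack: ba
  Read 'b': push. Stack: bab
  Read 'c': push. Stack: babc
  Read 'b': push. Stack: babcb
  Read 'a': push. Stack: babcba
  Read 'a': matches stack top 'a' => pop. Stack: babcb
Final stack: "babcb" (length 5)

5


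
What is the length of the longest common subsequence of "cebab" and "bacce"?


LCS of "cebab" and "bacce"
DP table:
           b    a    c    c    e
      0    0    0    0    0    0
  c   0    0    0    1    1    1
  e   0    0    0    1    1    2
  b   0    1    1    1    1    2
  a   0    1    2    2    2    2
  b   0    1    2    2    2    2
LCS length = dp[5][5] = 2

2


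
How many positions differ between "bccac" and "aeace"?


Comparing "bccac" and "aeace" position by position:
  Position 0: 'b' vs 'a' => DIFFER
  Position 1: 'c' vs 'e' => DIFFER
  Position 2: 'c' vs 'a' => DIFFER
  Position 3: 'a' vs 'c' => DIFFER
  Position 4: 'c' vs 'e' => DIFFER
Positions that differ: 5

5


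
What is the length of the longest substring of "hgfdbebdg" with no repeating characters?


Input: "hgfdbebdg"
Sliding window (track last position of each char):
  Position 0 ('h'): window [0,0] length 1 -- new best
  Position 1 ('g'): window [0,1] length 2 -- new best
  Position 2 ('f'): window [0,2] length 3 -- new best
  Position 3 ('d'): window [0,3] length 4 -- new best
  Position 4 ('b'): window [0,4] length 5 -- new best
  Position 5 ('e'): window [0,5] length 6 -- new best
  Position 6 ('b'): repeat (last at 4), move window start to 5
  Position 6 ('b'): window [5,6] length 2
  Position 7 ('d'): window [5,7] length 3
  Position 8 ('g'): window [5,8] length 4
Longest substring with no repeats: "hgfdbe" with length 6

6


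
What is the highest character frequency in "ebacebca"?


Input: ebacebca
Character counts:
  'a': 2
  'b': 2
  'c': 2
  'e': 2
Maximum frequency: 2

2


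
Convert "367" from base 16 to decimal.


Input: "367" in base 16
Positional expansion:
  Digit '3' (value 3) x 16^2 = 768
  Digit '6' (value 6) x 16^1 = 96
  Digit '7' (value 7) x 16^0 = 7
Sum = 871

871


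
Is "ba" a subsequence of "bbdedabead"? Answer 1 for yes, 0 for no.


Check if "ba" is a subsequence of "bbdedabead"
Greedy scan:
  Position 0 ('b'): matches sub[0] = 'b'
  Position 1 ('b'): no match needed
  Position 2 ('d'): no match needed
  Position 3 ('e'): no match needed
  Position 4 ('d'): no match needed
  Position 5 ('a'): matches sub[1] = 'a'
  Position 6 ('b'): no match needed
  Position 7 ('e'): no match needed
  Position 8 ('a'): no match needed
  Position 9 ('d'): no match needed
All 2 characters matched => is a subsequence

1


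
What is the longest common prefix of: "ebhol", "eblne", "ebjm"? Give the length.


Words: ebhol, eblne, ebjm
  Position 0: all 'e' => match
  Position 1: all 'b' => match
  Position 2: ('h', 'l', 'j') => mismatch, stop
LCP = "eb" (length 2)

2


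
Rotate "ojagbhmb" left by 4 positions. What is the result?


Input: "ojagbhmb", rotate left by 4
First 4 characters: "ojag"
Remaining characters: "bhmb"
Concatenate remaining + first: "bhmb" + "ojag" = "bhmbojag"

bhmbojag


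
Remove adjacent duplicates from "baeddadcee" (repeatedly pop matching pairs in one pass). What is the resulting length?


Input: baeddadcee
Stack-based adjacent duplicate removal:
  Read 'b': push. Stack: b
  Read 'a': push. Stack: ba
  Read 'e': push. Stack: bae
  Read 'd': push. Stack: baed
  Read 'd': matches stack top 'd' => pop. Stack: bae
  Read 'a': push. Stack: baea
  Read 'd': push. Stack: baead
  Read 'c': push. Stack: baeadc
  Read 'e': push. Stack: baeadce
  Read 'e': matches stack top 'e' => pop. Stack: baeadc
Final stack: "baeadc" (length 6)

6


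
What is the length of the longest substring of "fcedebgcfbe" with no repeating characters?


Input: "fcedebgcfbe"
Sliding window (track last position of each char):
  Position 0 ('f'): window [0,0] length 1 -- new best
  Position 1 ('c'): window [0,1] length 2 -- new best
  Position 2 ('e'): window [0,2] length 3 -- new best
  Position 3 ('d'): window [0,3] length 4 -- new best
  Position 4 ('e'): repeat (last at 2), move window start to 3
  Position 4 ('e'): window [3,4] length 2
  Position 5 ('b'): window [3,5] length 3
  Position 6 ('g'): window [3,6] length 4
  Position 7 ('c'): window [3,7] length 5 -- new best
  Position 8 ('f'): window [3,8] length 6 -- new best
  Position 9 ('b'): repeat (last at 5), move window start to 6
  Position 9 ('b'): window [6,9] length 4
  Position 10 ('e'): window [6,10] length 5
Longest substring with no repeats: "debgcf" with length 6

6


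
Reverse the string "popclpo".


Input: popclpo
Reading characters right to left:
  Position 6: 'o'
  Position 5: 'p'
  Position 4: 'l'
  Position 3: 'c'
  Position 2: 'p'
  Position 1: 'o'
  Position 0: 'p'
Reversed: oplcpop

oplcpop


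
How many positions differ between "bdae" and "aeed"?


Comparing "bdae" and "aeed" position by position:
  Position 0: 'b' vs 'a' => DIFFER
  Position 1: 'd' vs 'e' => DIFFER
  Position 2: 'a' vs 'e' => DIFFER
  Position 3: 'e' vs 'd' => DIFFER
Positions that differ: 4

4


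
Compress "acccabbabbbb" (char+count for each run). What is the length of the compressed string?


Input: acccabbabbbb
Runs:
  'a' x 1 => "a1"
  'c' x 3 => "c3"
  'a' x 1 => "a1"
  'b' x 2 => "b2"
  'a' x 1 => "a1"
  'b' x 4 => "b4"
Compressed: "a1c3a1b2a1b4"
Compressed length: 12

12


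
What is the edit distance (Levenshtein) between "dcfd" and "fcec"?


Computing edit distance: "dcfd" -> "fcec"
DP table:
           f    c    e    c
      0    1    2    3    4
  d   1    1    2    3    4
  c   2    2    1    2    3
  f   3    2    2    2    3
  d   4    3    3    3    3
Edit distance = dp[4][4] = 3

3


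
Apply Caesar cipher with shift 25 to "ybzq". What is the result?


Caesar cipher: shift "ybzq" by 25
  'y' (pos 24) + 25 = pos 23 = 'x'
  'b' (pos 1) + 25 = pos 0 = 'a'
  'z' (pos 25) + 25 = pos 24 = 'y'
  'q' (pos 16) + 25 = pos 15 = 'p'
Result: xayp

xayp


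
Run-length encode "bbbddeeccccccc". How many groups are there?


Input: bbbddeeccccccc
Scanning for consecutive runs:
  Group 1: 'b' x 3 (positions 0-2)
  Group 2: 'd' x 2 (positions 3-4)
  Group 3: 'e' x 2 (positions 5-6)
  Group 4: 'c' x 7 (positions 7-13)
Total groups: 4

4


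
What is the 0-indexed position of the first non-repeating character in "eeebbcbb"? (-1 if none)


Input: eeebbcbb
Character frequencies:
  'b': 4
  'c': 1
  'e': 3
Scanning left to right for freq == 1:
  Position 0 ('e'): freq=3, skip
  Position 1 ('e'): freq=3, skip
  Position 2 ('e'): freq=3, skip
  Position 3 ('b'): freq=4, skip
  Position 4 ('b'): freq=4, skip
  Position 5 ('c'): unique! => answer = 5

5


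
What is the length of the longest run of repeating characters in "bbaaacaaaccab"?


Input: "bbaaacaaaccab"
Scanning for longest run:
  Position 1 ('b'): continues run of 'b', length=2
  Position 2 ('a'): new char, reset run to 1
  Position 3 ('a'): continues run of 'a', length=2
  Position 4 ('a'): continues run of 'a', length=3
  Position 5 ('c'): new char, reset run to 1
  Position 6 ('a'): new char, reset run to 1
  Position 7 ('a'): continues run of 'a', length=2
  Position 8 ('a'): continues run of 'a', length=3
  Position 9 ('c'): new char, reset run to 1
  Position 10 ('c'): continues run of 'c', length=2
  Position 11 ('a'): new char, reset run to 1
  Position 12 ('b'): new char, reset run to 1
Longest run: 'a' with length 3

3


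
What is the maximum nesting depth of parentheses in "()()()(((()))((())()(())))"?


Input: "()()()(((()))((())()(())))"
Tracking depth:
  Position 0 '(': depth becomes 1
  Position 1 ')': depth becomes 0
  Position 2 '(': depth becomes 1
  Position 3 ')': depth becomes 0
  Position 4 '(': depth becomes 1
  Position 5 ')': depth becomes 0
  Position 6 '(': depth becomes 1
  Position 7 '(': depth becomes 2
  Position 8 '(': depth becomes 3
  Position 9 '(': depth becomes 4
  Position 10 ')': depth becomes 3
  Position 11 ')': depth becomes 2
  Position 12 ')': depth becomes 1
  Position 13 '(': depth becomes 2
  Position 14 '(': depth becomes 3
  Position 15 '(': depth becomes 4
  Position 16 ')': depth becomes 3
  Position 17 ')': depth becomes 2
  Position 18 '(': depth becomes 3
  Position 19 ')': depth becomes 2
  Position 20 '(': depth becomes 3
  Position 21 '(': depth becomes 4
  Position 22 ')': depth becomes 3
  Position 23 ')': depth becomes 2
  Position 24 ')': depth becomes 1
  Position 25 ')': depth becomes 0
Maximum depth reached: 4

4
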